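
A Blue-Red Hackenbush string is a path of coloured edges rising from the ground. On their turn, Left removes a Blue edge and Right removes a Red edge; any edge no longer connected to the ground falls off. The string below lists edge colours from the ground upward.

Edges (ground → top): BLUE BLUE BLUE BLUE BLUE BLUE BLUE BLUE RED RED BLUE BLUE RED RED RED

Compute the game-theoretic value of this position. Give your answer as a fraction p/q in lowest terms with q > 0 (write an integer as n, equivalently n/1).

Prefix values for BLUE BLUE BLUE BLUE BLUE BLUE BLUE BLUE RED RED BLUE BLUE RED RED RED via {L|R} + simplicity:
edge 1 of 15 (BLUE): { 0 |  } so 1
edge 2 of 15 (BLUE): { 0 1 |  } so 2
edge 3 of 15 (BLUE): { 0 1 2 |  } so 3
edge 4 of 15 (BLUE): { 0 1 2 3 |  } so 4
edge 5 of 15 (BLUE): { 0 1 2 3 4 |  } so 5
edge 6 of 15 (BLUE): { 0 1 2 3 4 5 |  } so 6
edge 7 of 15 (BLUE): { 0 1 2 3 4 5 6 |  } so 7
edge 8 of 15 (BLUE): { 0 1 2 3 4 5 6 7 |  } so 8
edge 9 of 15 (RED): { 0 1 2 3 4 5 6 7 | 8 } so 15/2
edge 10 of 15 (RED): { 0 1 2 3 4 5 6 7 | 15/2 8 } so 29/4
edge 11 of 15 (BLUE): { 0 1 2 3 4 5 6 7 29/4 | 15/2 8 } so 59/8
edge 12 of 15 (BLUE): { 0 1 2 3 4 5 6 7 29/4 59/8 | 15/2 8 } so 119/16
edge 13 of 15 (RED): { 0 1 2 3 4 5 6 7 29/4 59/8 | 119/16 15/2 8 } so 237/32
edge 14 of 15 (RED): { 0 1 2 3 4 5 6 7 29/4 59/8 | 237/32 119/16 15/2 8 } so 473/64
edge 15 of 15 (RED): { 0 1 2 3 4 5 6 7 29/4 59/8 | 473/64 237/32 119/16 15/2 8 } so 945/128

945/128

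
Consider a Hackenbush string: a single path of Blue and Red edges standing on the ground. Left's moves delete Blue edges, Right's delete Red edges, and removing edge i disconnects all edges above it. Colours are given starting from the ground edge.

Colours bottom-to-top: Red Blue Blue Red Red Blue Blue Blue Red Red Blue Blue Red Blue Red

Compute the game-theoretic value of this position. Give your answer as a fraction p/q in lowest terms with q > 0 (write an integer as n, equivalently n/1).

edge 1 of 15 (Red): { ∅ | 0 } => -1
edge 2 of 15 (Blue): { -1 | 0 } => -1/2
edge 3 of 15 (Blue): { -1,-1/2 | 0 } => -1/4
edge 4 of 15 (Red): { -1,-1/2 | -1/4,0 } => -3/8
edge 5 of 15 (Red): { -1,-1/2 | -3/8,-1/4,0 } => -7/16
edge 6 of 15 (Blue): { -1,-1/2,-7/16 | -3/8,-1/4,0 } => -13/32
edge 7 of 15 (Blue): { -1,-1/2,-7/16,-13/32 | -3/8,-1/4,0 } => -25/64
edge 8 of 15 (Blue): { -1,-1/2,-7/16,-13/32,-25/64 | -3/8,-1/4,0 } => -49/128
edge 9 of 15 (Red): { -1,-1/2,-7/16,-13/32,-25/64 | -49/128,-3/8,-1/4,0 } => -99/256
edge 10 of 15 (Red): { -1,-1/2,-7/16,-13/32,-25/64 | -99/256,-49/128,-3/8,-1/4,0 } => -199/512
edge 11 of 15 (Blue): { -1,-1/2,-7/16,-13/32,-25/64,-199/512 | -99/256,-49/128,-3/8,-1/4,0 } => -397/1024
edge 12 of 15 (Blue): { -1,-1/2,-7/16,-13/32,-25/64,-199/512,-397/1024 | -99/256,-49/128,-3/8,-1/4,0 } => -793/2048
edge 13 of 15 (Red): { -1,-1/2,-7/16,-13/32,-25/64,-199/512,-397/1024 | -793/2048,-99/256,-49/128,-3/8,-1/4,0 } => -1587/4096
edge 14 of 15 (Blue): { -1,-1/2,-7/16,-13/32,-25/64,-199/512,-397/1024,-1587/4096 | -793/2048,-99/256,-49/128,-3/8,-1/4,0 } => -3173/8192
edge 15 of 15 (Red): { -1,-1/2,-7/16,-13/32,-25/64,-199/512,-397/1024,-1587/4096 | -3173/8192,-793/2048,-99/256,-49/128,-3/8,-1/4,0 } => -6347/16384

-6347/16384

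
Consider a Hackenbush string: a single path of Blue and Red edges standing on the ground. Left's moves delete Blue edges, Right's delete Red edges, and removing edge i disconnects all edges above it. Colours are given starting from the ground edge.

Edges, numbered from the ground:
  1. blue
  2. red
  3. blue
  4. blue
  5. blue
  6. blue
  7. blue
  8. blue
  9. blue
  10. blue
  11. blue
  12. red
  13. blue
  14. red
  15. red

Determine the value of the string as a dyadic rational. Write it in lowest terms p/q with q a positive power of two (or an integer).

16361/16384

Build value(s[:k]) for k = 1..15, string s = blue red blue blue blue blue blue blue blue blue blue red blue red red.
value_1 [b]  L=[0]  R=[(no moves)]  -> 1
value_2 [br]  L=[0]  R=[1]  -> 1/2
value_3 [brb]  L=[0; 1/2]  R=[1]  -> 3/4
value_4 [brbb]  L=[0; 1/2; 3/4]  R=[1]  -> 7/8
value_5 [brbbb]  L=[0; 1/2; 3/4; 7/8]  R=[1]  -> 15/16
value_6 [brbbbb]  L=[0; 1/2; 3/4; 7/8; 15/16]  R=[1]  -> 31/32
value_7 [brbbbbb]  L=[0; 1/2; 3/4; 7/8; 15/16; 31/32]  R=[1]  -> 63/64
value_8 [brbbbbbb]  L=[0; 1/2; 3/4; 7/8; 15/16; 31/32; 63/64]  R=[1]  -> 127/128
value_9 [brbbbbbbb]  L=[0; 1/2; 3/4; 7/8; 15/16; 31/32; 63/64; 127/128]  R=[1]  -> 255/256
value_10 [brbbbbbbbb]  L=[0; 1/2; 3/4; 7/8; 15/16; 31/32; 63/64; 127/128; 255/256]  R=[1]  -> 511/512
value_11 [brbbbbbbbbb]  L=[0; 1/2; 3/4; 7/8; 15/16; 31/32; 63/64; 127/128; 255/256; 511/512]  R=[1]  -> 1023/1024
value_12 [brbbbbbbbbbr]  L=[0; 1/2; 3/4; 7/8; 15/16; 31/32; 63/64; 127/128; 255/256; 511/512]  R=[1023/1024; 1]  -> 2045/2048
value_13 [brbbbbbbbbbrb]  L=[0; 1/2; 3/4; 7/8; 15/16; 31/32; 63/64; 127/128; 255/256; 511/512; 2045/2048]  R=[1023/1024; 1]  -> 4091/4096
value_14 [brbbbbbbbbbrbr]  L=[0; 1/2; 3/4; 7/8; 15/16; 31/32; 63/64; 127/128; 255/256; 511/512; 2045/2048]  R=[4091/4096; 1023/1024; 1]  -> 8181/8192
value_15 [brbbbbbbbbbrbrr]  L=[0; 1/2; 3/4; 7/8; 15/16; 31/32; 63/64; 127/128; 255/256; 511/512; 2045/2048]  R=[8181/8192; 4091/4096; 1023/1024; 1]  -> 16361/16384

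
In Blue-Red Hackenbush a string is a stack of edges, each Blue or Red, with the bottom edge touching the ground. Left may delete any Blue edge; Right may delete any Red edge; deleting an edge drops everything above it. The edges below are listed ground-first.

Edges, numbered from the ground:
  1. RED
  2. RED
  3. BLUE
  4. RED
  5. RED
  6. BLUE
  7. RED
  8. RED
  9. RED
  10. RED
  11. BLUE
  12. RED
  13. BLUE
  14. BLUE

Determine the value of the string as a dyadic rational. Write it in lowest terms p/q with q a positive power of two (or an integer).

Recurse on prefixes of the 14-edge string RED RED BLUE RED RED BLUE RED RED RED RED BLUE RED BLUE BLUE:
1 of 14 · R · max L −∞ · min R 0 = -1
2 of 14 · RR · max L −∞ · min R -1 = -2
3 of 14 · RRB · max L -2 · min R -1 = -3/2
4 of 14 · RRBR · max L -2 · min R -3/2 = -7/4
5 of 14 · RRBRR · max L -2 · min R -7/4 = -15/8
6 of 14 · RRBRRB · max L -15/8 · min R -7/4 = -29/16
7 of 14 · RRBRRBR · max L -15/8 · min R -29/16 = -59/32
8 of 14 · RRBRRBRR · max L -15/8 · min R -59/32 = -119/64
9 of 14 · RRBRRBRRR · max L -15/8 · min R -119/64 = -239/128
10 of 14 · RRBRRBRRRR · max L -15/8 · min R -239/128 = -479/256
11 of 14 · RRBRRBRRRRB · max L -479/256 · min R -239/128 = -957/512
12 of 14 · RRBRRBRRRRBR · max L -479/256 · min R -957/512 = -1915/1024
13 of 14 · RRBRRBRRRRBRB · max L -1915/1024 · min R -957/512 = -3829/2048
14 of 14 · RRBRRBRRRRBRBB · max L -3829/2048 · min R -957/512 = -7657/4096

-7657/4096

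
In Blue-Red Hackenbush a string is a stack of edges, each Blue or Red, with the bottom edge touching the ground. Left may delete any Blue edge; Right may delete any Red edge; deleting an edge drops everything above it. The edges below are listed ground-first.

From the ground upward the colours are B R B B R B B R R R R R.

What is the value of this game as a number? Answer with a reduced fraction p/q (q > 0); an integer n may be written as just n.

value(B) = { 0 |  } — 1
value(BR) = { 0 | 1 } — 1/2
value(BRB) = { 0,1/2 | 1 } — 3/4
value(BRBB) = { 0,1/2,3/4 | 1 } — 7/8
value(BRBBR) = { 0,1/2,3/4 | 7/8,1 } — 13/16
value(BRBBRB) = { 0,1/2,3/4,13/16 | 7/8,1 } — 27/32
value(BRBBRBB) = { 0,1/2,3/4,13/16,27/32 | 7/8,1 } — 55/64
value(BRBBRBBR) = { 0,1/2,3/4,13/16,27/32 | 55/64,7/8,1 } — 109/128
value(BRBBRBBRR) = { 0,1/2,3/4,13/16,27/32 | 109/128,55/64,7/8,1 } — 217/256
value(BRBBRBBRRR) = { 0,1/2,3/4,13/16,27/32 | 217/256,109/128,55/64,7/8,1 } — 433/512
value(BRBBRBBRRRR) = { 0,1/2,3/4,13/16,27/32 | 433/512,217/256,109/128,55/64,7/8,1 } — 865/1024
value(BRBBRBBRRRRR) = { 0,1/2,3/4,13/16,27/32 | 865/1024,433/512,217/256,109/128,55/64,7/8,1 } — 1729/2048

1729/2048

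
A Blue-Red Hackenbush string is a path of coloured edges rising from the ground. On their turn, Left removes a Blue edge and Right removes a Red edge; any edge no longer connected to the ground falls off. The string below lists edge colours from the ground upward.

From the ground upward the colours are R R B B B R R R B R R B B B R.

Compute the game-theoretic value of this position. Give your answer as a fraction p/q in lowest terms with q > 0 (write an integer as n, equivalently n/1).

-10083/8192

Prefix values for R R B B B R R R B R R B B B R via {L|R} + simplicity:
G_1 [R]  L=[∅]  R=[0]  gives -1
G_2 [RR]  L=[∅]  R=[-1; 0]  gives -2
G_3 [RRB]  L=[-2]  R=[-1; 0]  gives -3/2
G_4 [RRBB]  L=[-2; -3/2]  R=[-1; 0]  gives -5/4
G_5 [RRBBB]  L=[-2; -3/2; -5/4]  R=[-1; 0]  gives -9/8
G_6 [RRBBBR]  L=[-2; -3/2; -5/4]  R=[-9/8; -1; 0]  gives -19/16
G_7 [RRBBBRR]  L=[-2; -3/2; -5/4]  R=[-19/16; -9/8; -1; 0]  gives -39/32
G_8 [RRBBBRRR]  L=[-2; -3/2; -5/4]  R=[-39/32; -19/16; -9/8; -1; 0]  gives -79/64
G_9 [RRBBBRRRB]  L=[-2; -3/2; -5/4; -79/64]  R=[-39/32; -19/16; -9/8; -1; 0]  gives -157/128
G_10 [RRBBBRRRBR]  L=[-2; -3/2; -5/4; -79/64]  R=[-157/128; -39/32; -19/16; -9/8; -1; 0]  gives -315/256
G_11 [RRBBBRRRBRR]  L=[-2; -3/2; -5/4; -79/64]  R=[-315/256; -157/128; -39/32; -19/16; -9/8; -1; 0]  gives -631/512
G_12 [RRBBBRRRBRRB]  L=[-2; -3/2; -5/4; -79/64; -631/512]  R=[-315/256; -157/128; -39/32; -19/16; -9/8; -1; 0]  gives -1261/1024
G_13 [RRBBBRRRBRRBB]  L=[-2; -3/2; -5/4; -79/64; -631/512; -1261/1024]  R=[-315/256; -157/128; -39/32; -19/16; -9/8; -1; 0]  gives -2521/2048
G_14 [RRBBBRRRBRRBBB]  L=[-2; -3/2; -5/4; -79/64; -631/512; -1261/1024; -2521/2048]  R=[-315/256; -157/128; -39/32; -19/16; -9/8; -1; 0]  gives -5041/4096
G_15 [RRBBBRRRBRRBBBR]  L=[-2; -3/2; -5/4; -79/64; -631/512; -1261/1024; -2521/2048]  R=[-5041/4096; -315/256; -157/128; -39/32; -19/16; -9/8; -1; 0]  gives -10083/8192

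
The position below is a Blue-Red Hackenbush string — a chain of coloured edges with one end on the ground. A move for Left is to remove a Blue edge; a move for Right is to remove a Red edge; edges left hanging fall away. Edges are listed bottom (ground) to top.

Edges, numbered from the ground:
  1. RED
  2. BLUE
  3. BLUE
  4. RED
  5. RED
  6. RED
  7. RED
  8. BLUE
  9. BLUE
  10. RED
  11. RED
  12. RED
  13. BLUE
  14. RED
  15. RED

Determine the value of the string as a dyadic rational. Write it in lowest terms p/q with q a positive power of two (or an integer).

-7799/16384

Prefix values for RED BLUE BLUE RED RED RED RED BLUE BLUE RED RED RED BLUE RED RED via {L|R} + simplicity:
1 of 15 · R · max L −∞ · min R 0 ⇒ -1
2 of 15 · RB · max L -1 · min R 0 ⇒ -1/2
3 of 15 · RBB · max L -1/2 · min R 0 ⇒ -1/4
4 of 15 · RBBR · max L -1/2 · min R -1/4 ⇒ -3/8
5 of 15 · RBBRR · max L -1/2 · min R -3/8 ⇒ -7/16
6 of 15 · RBBRRR · max L -1/2 · min R -7/16 ⇒ -15/32
7 of 15 · RBBRRRR · max L -1/2 · min R -15/32 ⇒ -31/64
8 of 15 · RBBRRRRB · max L -31/64 · min R -15/32 ⇒ -61/128
9 of 15 · RBBRRRRBB · max L -61/128 · min R -15/32 ⇒ -121/256
10 of 15 · RBBRRRRBBR · max L -61/128 · min R -121/256 ⇒ -243/512
11 of 15 · RBBRRRRBBRR · max L -61/128 · min R -243/512 ⇒ -487/1024
12 of 15 · RBBRRRRBBRRR · max L -61/128 · min R -487/1024 ⇒ -975/2048
13 of 15 · RBBRRRRBBRRRB · max L -975/2048 · min R -487/1024 ⇒ -1949/4096
14 of 15 · RBBRRRRBBRRRBR · max L -975/2048 · min R -1949/4096 ⇒ -3899/8192
15 of 15 · RBBRRRRBBRRRBRR · max L -975/2048 · min R -3899/8192 ⇒ -7799/16384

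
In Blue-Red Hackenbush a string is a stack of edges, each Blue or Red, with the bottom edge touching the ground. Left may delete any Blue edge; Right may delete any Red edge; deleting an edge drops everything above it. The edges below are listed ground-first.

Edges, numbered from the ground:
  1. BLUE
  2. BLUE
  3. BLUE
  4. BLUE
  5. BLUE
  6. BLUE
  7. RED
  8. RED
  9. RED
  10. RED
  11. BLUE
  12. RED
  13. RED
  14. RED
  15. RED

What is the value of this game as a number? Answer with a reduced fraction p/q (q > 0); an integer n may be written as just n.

g_1 [B]  L=[0]  R=[—]  => 1
g_2 [BB]  L=[0,1]  R=[—]  => 2
g_3 [BBB]  L=[0,1,2]  R=[—]  => 3
g_4 [BBBB]  L=[0,1,2,3]  R=[—]  => 4
g_5 [BBBBB]  L=[0,1,2,3,4]  R=[—]  => 5
g_6 [BBBBBB]  L=[0,1,2,3,4,5]  R=[—]  => 6
g_7 [BBBBBBR]  L=[0,1,2,3,4,5]  R=[6]  => 11/2
g_8 [BBBBBBRR]  L=[0,1,2,3,4,5]  R=[11/2,6]  => 21/4
g_9 [BBBBBBRRR]  L=[0,1,2,3,4,5]  R=[21/4,11/2,6]  => 41/8
g_10 [BBBBBBRRRR]  L=[0,1,2,3,4,5]  R=[41/8,21/4,11/2,6]  => 81/16
g_11 [BBBBBBRRRRB]  L=[0,1,2,3,4,5,81/16]  R=[41/8,21/4,11/2,6]  => 163/32
g_12 [BBBBBBRRRRBR]  L=[0,1,2,3,4,5,81/16]  R=[163/32,41/8,21/4,11/2,6]  => 325/64
g_13 [BBBBBBRRRRBRR]  L=[0,1,2,3,4,5,81/16]  R=[325/64,163/32,41/8,21/4,11/2,6]  => 649/128
g_14 [BBBBBBRRRRBRRR]  L=[0,1,2,3,4,5,81/16]  R=[649/128,325/64,163/32,41/8,21/4,11/2,6]  => 1297/256
g_15 [BBBBBBRRRRBRRRR]  L=[0,1,2,3,4,5,81/16]  R=[1297/256,649/128,325/64,163/32,41/8,21/4,11/2,6]  => 2593/512

2593/512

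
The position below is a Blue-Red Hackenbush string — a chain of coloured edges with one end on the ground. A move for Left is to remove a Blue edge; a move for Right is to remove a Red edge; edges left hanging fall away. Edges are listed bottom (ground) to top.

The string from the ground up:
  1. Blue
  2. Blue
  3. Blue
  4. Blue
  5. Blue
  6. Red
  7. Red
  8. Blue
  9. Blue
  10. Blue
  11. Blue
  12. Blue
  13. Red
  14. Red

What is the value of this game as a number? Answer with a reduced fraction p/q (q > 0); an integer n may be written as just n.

Prefix values for Blue Blue Blue Blue Blue Red Red Blue Blue Blue Blue Blue Red Red via {L|R} + simplicity:
B: Left { 0 }, Right { — } = simplest 1
BB: Left { 0; 1 }, Right { — } = simplest 2
BBB: Left { 0; 1; 2 }, Right { — } = simplest 3
BBBB: Left { 0; 1; 2; 3 }, Right { — } = simplest 4
BBBBB: Left { 0; 1; 2; 3; 4 }, Right { — } = simplest 5
BBBBBR: Left { 0; 1; 2; 3; 4 }, Right { 5 } = simplest 9/2
BBBBBRR: Left { 0; 1; 2; 3; 4 }, Right { 9/2; 5 } = simplest 17/4
BBBBBRRB: Left { 0; 1; 2; 3; 4; 17/4 }, Right { 9/2; 5 } = simplest 35/8
BBBBBRRBB: Left { 0; 1; 2; 3; 4; 17/4; 35/8 }, Right { 9/2; 5 } = simplest 71/16
BBBBBRRBBB: Left { 0; 1; 2; 3; 4; 17/4; 35/8; 71/16 }, Right { 9/2; 5 } = simplest 143/32
BBBBBRRBBBB: Left { 0; 1; 2; 3; 4; 17/4; 35/8; 71/16; 143/32 }, Right { 9/2; 5 } = simplest 287/64
BBBBBRRBBBBB: Left { 0; 1; 2; 3; 4; 17/4; 35/8; 71/16; 143/32; 287/64 }, Right { 9/2; 5 } = simplest 575/128
BBBBBRRBBBBBR: Left { 0; 1; 2; 3; 4; 17/4; 35/8; 71/16; 143/32; 287/64 }, Right { 575/128; 9/2; 5 } = simplest 1149/256
BBBBBRRBBBBBRR: Left { 0; 1; 2; 3; 4; 17/4; 35/8; 71/16; 143/32; 287/64 }, Right { 1149/256; 575/128; 9/2; 5 } = simplest 2297/512

2297/512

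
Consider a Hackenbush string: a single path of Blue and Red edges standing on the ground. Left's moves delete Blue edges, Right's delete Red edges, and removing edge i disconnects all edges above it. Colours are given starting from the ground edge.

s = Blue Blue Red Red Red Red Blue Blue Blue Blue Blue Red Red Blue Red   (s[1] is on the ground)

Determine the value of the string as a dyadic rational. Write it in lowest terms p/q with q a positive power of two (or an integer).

B: Left { 0 }, Right { ∅ } so simplest 1
BB: Left { 0; 1 }, Right { ∅ } so simplest 2
BBR: Left { 0; 1 }, Right { 2 } so simplest 3/2
BBRR: Left { 0; 1 }, Right { 3/2; 2 } so simplest 5/4
BBRRR: Left { 0; 1 }, Right { 5/4; 3/2; 2 } so simplest 9/8
BBRRRR: Left { 0; 1 }, Right { 9/8; 5/4; 3/2; 2 } so simplest 17/16
BBRRRRB: Left { 0; 1; 17/16 }, Right { 9/8; 5/4; 3/2; 2 } so simplest 35/32
BBRRRRBB: Left { 0; 1; 17/16; 35/32 }, Right { 9/8; 5/4; 3/2; 2 } so simplest 71/64
BBRRRRBBB: Left { 0; 1; 17/16; 35/32; 71/64 }, Right { 9/8; 5/4; 3/2; 2 } so simplest 143/128
BBRRRRBBBB: Left { 0; 1; 17/16; 35/32; 71/64; 143/128 }, Right { 9/8; 5/4; 3/2; 2 } so simplest 287/256
BBRRRRBBBBB: Left { 0; 1; 17/16; 35/32; 71/64; 143/128; 287/256 }, Right { 9/8; 5/4; 3/2; 2 } so simplest 575/512
BBRRRRBBBBBR: Left { 0; 1; 17/16; 35/32; 71/64; 143/128; 287/256 }, Right { 575/512; 9/8; 5/4; 3/2; 2 } so simplest 1149/1024
BBRRRRBBBBBRR: Left { 0; 1; 17/16; 35/32; 71/64; 143/128; 287/256 }, Right { 1149/1024; 575/512; 9/8; 5/4; 3/2; 2 } so simplest 2297/2048
BBRRRRBBBBBRRB: Left { 0; 1; 17/16; 35/32; 71/64; 143/128; 287/256; 2297/2048 }, Right { 1149/1024; 575/512; 9/8; 5/4; 3/2; 2 } so simplest 4595/4096
BBRRRRBBBBBRRBR: Left { 0; 1; 17/16; 35/32; 71/64; 143/128; 287/256; 2297/2048 }, Right { 4595/4096; 1149/1024; 575/512; 9/8; 5/4; 3/2; 2 } so simplest 9189/8192

9189/8192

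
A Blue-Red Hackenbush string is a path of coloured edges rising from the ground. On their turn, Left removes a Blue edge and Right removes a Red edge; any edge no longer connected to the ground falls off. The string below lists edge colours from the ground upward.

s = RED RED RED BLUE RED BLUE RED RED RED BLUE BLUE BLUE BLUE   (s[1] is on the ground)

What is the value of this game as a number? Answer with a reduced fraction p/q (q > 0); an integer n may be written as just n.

-2785/1024

1 of 13 · R · max L −∞ · min R 0 => -1
2 of 13 · RR · max L −∞ · min R -1 => -2
3 of 13 · RRR · max L −∞ · min R -2 => -3
4 of 13 · RRRB · max L -3 · min R -2 => -5/2
5 of 13 · RRRBR · max L -3 · min R -5/2 => -11/4
6 of 13 · RRRBRB · max L -11/4 · min R -5/2 => -21/8
7 of 13 · RRRBRBR · max L -11/4 · min R -21/8 => -43/16
8 of 13 · RRRBRBRR · max L -11/4 · min R -43/16 => -87/32
9 of 13 · RRRBRBRRR · max L -11/4 · min R -87/32 => -175/64
10 of 13 · RRRBRBRRRB · max L -175/64 · min R -87/32 => -349/128
11 of 13 · RRRBRBRRRBB · max L -349/128 · min R -87/32 => -697/256
12 of 13 · RRRBRBRRRBBB · max L -697/256 · min R -87/32 => -1393/512
13 of 13 · RRRBRBRRRBBBB · max L -1393/512 · min R -87/32 => -2785/1024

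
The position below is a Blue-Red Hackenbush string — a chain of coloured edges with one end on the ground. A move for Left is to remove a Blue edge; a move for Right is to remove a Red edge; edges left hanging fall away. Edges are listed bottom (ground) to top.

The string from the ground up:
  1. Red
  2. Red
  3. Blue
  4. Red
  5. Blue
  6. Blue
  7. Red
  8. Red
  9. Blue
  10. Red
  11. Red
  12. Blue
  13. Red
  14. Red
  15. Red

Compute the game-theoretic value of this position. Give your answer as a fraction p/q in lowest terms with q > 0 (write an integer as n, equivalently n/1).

R: Left { — }, Right { 0 } — simplest -1
RR: Left { — }, Right { -1,0 } — simplest -2
RRB: Left { -2 }, Right { -1,0 } — simplest -3/2
RRBR: Left { -2 }, Right { -3/2,-1,0 } — simplest -7/4
RRBRB: Left { -2,-7/4 }, Right { -3/2,-1,0 } — simplest -13/8
RRBRBB: Left { -2,-7/4,-13/8 }, Right { -3/2,-1,0 } — simplest -25/16
RRBRBBR: Left { -2,-7/4,-13/8 }, Right { -25/16,-3/2,-1,0 } — simplest -51/32
RRBRBBRR: Left { -2,-7/4,-13/8 }, Right { -51/32,-25/16,-3/2,-1,0 } — simplest -103/64
RRBRBBRRB: Left { -2,-7/4,-13/8,-103/64 }, Right { -51/32,-25/16,-3/2,-1,0 } — simplest -205/128
RRBRBBRRBR: Left { -2,-7/4,-13/8,-103/64 }, Right { -205/128,-51/32,-25/16,-3/2,-1,0 } — simplest -411/256
RRBRBBRRBRR: Left { -2,-7/4,-13/8,-103/64 }, Right { -411/256,-205/128,-51/32,-25/16,-3/2,-1,0 } — simplest -823/512
RRBRBBRRBRRB: Left { -2,-7/4,-13/8,-103/64,-823/512 }, Right { -411/256,-205/128,-51/32,-25/16,-3/2,-1,0 } — simplest -1645/1024
RRBRBBRRBRRBR: Left { -2,-7/4,-13/8,-103/64,-823/512 }, Right { -1645/1024,-411/256,-205/128,-51/32,-25/16,-3/2,-1,0 } — simplest -3291/2048
RRBRBBRRBRRBRR: Left { -2,-7/4,-13/8,-103/64,-823/512 }, Right { -3291/2048,-1645/1024,-411/256,-205/128,-51/32,-25/16,-3/2,-1,0 } — simplest -6583/4096
RRBRBBRRBRRBRRR: Left { -2,-7/4,-13/8,-103/64,-823/512 }, Right { -6583/4096,-3291/2048,-1645/1024,-411/256,-205/128,-51/32,-25/16,-3/2,-1,0 } — simplest -13167/8192

-13167/8192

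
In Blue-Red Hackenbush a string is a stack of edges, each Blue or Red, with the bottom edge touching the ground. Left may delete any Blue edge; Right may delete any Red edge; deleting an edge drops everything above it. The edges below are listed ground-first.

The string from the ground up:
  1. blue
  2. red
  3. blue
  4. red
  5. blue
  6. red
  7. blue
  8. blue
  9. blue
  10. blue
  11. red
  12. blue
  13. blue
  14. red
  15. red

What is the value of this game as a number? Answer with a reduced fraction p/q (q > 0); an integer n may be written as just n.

11225/16384

Recurse on prefixes of the 15-edge string blue red blue red blue red blue blue blue blue red blue blue red red:
edge 1 of 15 (blue): { 0 |  } = 1
edge 2 of 15 (red): { 0 | 1 } = 1/2
edge 3 of 15 (blue): { 0,1/2 | 1 } = 3/4
edge 4 of 15 (red): { 0,1/2 | 3/4,1 } = 5/8
edge 5 of 15 (blue): { 0,1/2,5/8 | 3/4,1 } = 11/16
edge 6 of 15 (red): { 0,1/2,5/8 | 11/16,3/4,1 } = 21/32
edge 7 of 15 (blue): { 0,1/2,5/8,21/32 | 11/16,3/4,1 } = 43/64
edge 8 of 15 (blue): { 0,1/2,5/8,21/32,43/64 | 11/16,3/4,1 } = 87/128
edge 9 of 15 (blue): { 0,1/2,5/8,21/32,43/64,87/128 | 11/16,3/4,1 } = 175/256
edge 10 of 15 (blue): { 0,1/2,5/8,21/32,43/64,87/128,175/256 | 11/16,3/4,1 } = 351/512
edge 11 of 15 (red): { 0,1/2,5/8,21/32,43/64,87/128,175/256 | 351/512,11/16,3/4,1 } = 701/1024
edge 12 of 15 (blue): { 0,1/2,5/8,21/32,43/64,87/128,175/256,701/1024 | 351/512,11/16,3/4,1 } = 1403/2048
edge 13 of 15 (blue): { 0,1/2,5/8,21/32,43/64,87/128,175/256,701/1024,1403/2048 | 351/512,11/16,3/4,1 } = 2807/4096
edge 14 of 15 (red): { 0,1/2,5/8,21/32,43/64,87/128,175/256,701/1024,1403/2048 | 2807/4096,351/512,11/16,3/4,1 } = 5613/8192
edge 15 of 15 (red): { 0,1/2,5/8,21/32,43/64,87/128,175/256,701/1024,1403/2048 | 5613/8192,2807/4096,351/512,11/16,3/4,1 } = 11225/16384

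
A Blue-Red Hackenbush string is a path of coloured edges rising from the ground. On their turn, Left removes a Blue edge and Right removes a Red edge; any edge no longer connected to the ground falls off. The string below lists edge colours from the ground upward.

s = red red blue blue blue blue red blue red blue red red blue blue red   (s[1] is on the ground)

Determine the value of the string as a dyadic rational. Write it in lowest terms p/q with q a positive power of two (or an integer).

-8883/8192

Prefix values for red red blue blue blue blue red blue red blue red red blue blue red via {L|R} + simplicity:
value(r) = { — | 0 } => -1
value(rr) = { — | -1,0 } => -2
value(rrb) = { -2 | -1,0 } => -3/2
value(rrbb) = { -2,-3/2 | -1,0 } => -5/4
value(rrbbb) = { -2,-3/2,-5/4 | -1,0 } => -9/8
value(rrbbbb) = { -2,-3/2,-5/4,-9/8 | -1,0 } => -17/16
value(rrbbbbr) = { -2,-3/2,-5/4,-9/8 | -17/16,-1,0 } => -35/32
value(rrbbbbrb) = { -2,-3/2,-5/4,-9/8,-35/32 | -17/16,-1,0 } => -69/64
value(rrbbbbrbr) = { -2,-3/2,-5/4,-9/8,-35/32 | -69/64,-17/16,-1,0 } => -139/128
value(rrbbbbrbrb) = { -2,-3/2,-5/4,-9/8,-35/32,-139/128 | -69/64,-17/16,-1,0 } => -277/256
value(rrbbbbrbrbr) = { -2,-3/2,-5/4,-9/8,-35/32,-139/128 | -277/256,-69/64,-17/16,-1,0 } => -555/512
value(rrbbbbrbrbrr) = { -2,-3/2,-5/4,-9/8,-35/32,-139/128 | -555/512,-277/256,-69/64,-17/16,-1,0 } => -1111/1024
value(rrbbbbrbrbrrb) = { -2,-3/2,-5/4,-9/8,-35/32,-139/128,-1111/1024 | -555/512,-277/256,-69/64,-17/16,-1,0 } => -2221/2048
value(rrbbbbrbrbrrbb) = { -2,-3/2,-5/4,-9/8,-35/32,-139/128,-1111/1024,-2221/2048 | -555/512,-277/256,-69/64,-17/16,-1,0 } => -4441/4096
value(rrbbbbrbrbrrbbr) = { -2,-3/2,-5/4,-9/8,-35/32,-139/128,-1111/1024,-2221/2048 | -4441/4096,-555/512,-277/256,-69/64,-17/16,-1,0 } => -8883/8192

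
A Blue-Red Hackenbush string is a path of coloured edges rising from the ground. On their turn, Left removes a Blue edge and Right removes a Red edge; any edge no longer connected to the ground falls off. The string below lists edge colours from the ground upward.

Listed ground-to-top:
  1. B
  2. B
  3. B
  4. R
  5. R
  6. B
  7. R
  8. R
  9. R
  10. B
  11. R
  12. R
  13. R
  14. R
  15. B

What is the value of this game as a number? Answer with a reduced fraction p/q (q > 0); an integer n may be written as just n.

G(B) = { 0 | ∅ } ⇒ 1
G(BB) = { 0,1 | ∅ } ⇒ 2
G(BBB) = { 0,1,2 | ∅ } ⇒ 3
G(BBBR) = { 0,1,2 | 3 } ⇒ 5/2
G(BBBRR) = { 0,1,2 | 5/2,3 } ⇒ 9/4
G(BBBRRB) = { 0,1,2,9/4 | 5/2,3 } ⇒ 19/8
G(BBBRRBR) = { 0,1,2,9/4 | 19/8,5/2,3 } ⇒ 37/16
G(BBBRRBRR) = { 0,1,2,9/4 | 37/16,19/8,5/2,3 } ⇒ 73/32
G(BBBRRBRRR) = { 0,1,2,9/4 | 73/32,37/16,19/8,5/2,3 } ⇒ 145/64
G(BBBRRBRRRB) = { 0,1,2,9/4,145/64 | 73/32,37/16,19/8,5/2,3 } ⇒ 291/128
G(BBBRRBRRRBR) = { 0,1,2,9/4,145/64 | 291/128,73/32,37/16,19/8,5/2,3 } ⇒ 581/256
G(BBBRRBRRRBRR) = { 0,1,2,9/4,145/64 | 581/256,291/128,73/32,37/16,19/8,5/2,3 } ⇒ 1161/512
G(BBBRRBRRRBRRR) = { 0,1,2,9/4,145/64 | 1161/512,581/256,291/128,73/32,37/16,19/8,5/2,3 } ⇒ 2321/1024
G(BBBRRBRRRBRRRR) = { 0,1,2,9/4,145/64 | 2321/1024,1161/512,581/256,291/128,73/32,37/16,19/8,5/2,3 } ⇒ 4641/2048
G(BBBRRBRRRBRRRRB) = { 0,1,2,9/4,145/64,4641/2048 | 2321/1024,1161/512,581/256,291/128,73/32,37/16,19/8,5/2,3 } ⇒ 9283/4096

9283/4096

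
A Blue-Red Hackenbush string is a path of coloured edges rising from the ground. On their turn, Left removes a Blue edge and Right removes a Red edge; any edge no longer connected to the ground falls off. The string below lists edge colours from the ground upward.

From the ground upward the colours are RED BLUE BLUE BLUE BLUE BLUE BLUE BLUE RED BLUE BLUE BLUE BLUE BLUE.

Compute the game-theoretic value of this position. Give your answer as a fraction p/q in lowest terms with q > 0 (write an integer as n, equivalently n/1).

Build val(s[:k]) for k = 1..14, string s = RED BLUE BLUE BLUE BLUE BLUE BLUE BLUE RED BLUE BLUE BLUE BLUE BLUE.
edge 1 of 14 (RED): {  | 0 } → -1
edge 2 of 14 (BLUE): { -1 | 0 } → -1/2
edge 3 of 14 (BLUE): { -1 -1/2 | 0 } → -1/4
edge 4 of 14 (BLUE): { -1 -1/2 -1/4 | 0 } → -1/8
edge 5 of 14 (BLUE): { -1 -1/2 -1/4 -1/8 | 0 } → -1/16
edge 6 of 14 (BLUE): { -1 -1/2 -1/4 -1/8 -1/16 | 0 } → -1/32
edge 7 of 14 (BLUE): { -1 -1/2 -1/4 -1/8 -1/16 -1/32 | 0 } → -1/64
edge 8 of 14 (BLUE): { -1 -1/2 -1/4 -1/8 -1/16 -1/32 -1/64 | 0 } → -1/128
edge 9 of 14 (RED): { -1 -1/2 -1/4 -1/8 -1/16 -1/32 -1/64 | -1/128 0 } → -3/256
edge 10 of 14 (BLUE): { -1 -1/2 -1/4 -1/8 -1/16 -1/32 -1/64 -3/256 | -1/128 0 } → -5/512
edge 11 of 14 (BLUE): { -1 -1/2 -1/4 -1/8 -1/16 -1/32 -1/64 -3/256 -5/512 | -1/128 0 } → -9/1024
edge 12 of 14 (BLUE): { -1 -1/2 -1/4 -1/8 -1/16 -1/32 -1/64 -3/256 -5/512 -9/1024 | -1/128 0 } → -17/2048
edge 13 of 14 (BLUE): { -1 -1/2 -1/4 -1/8 -1/16 -1/32 -1/64 -3/256 -5/512 -9/1024 -17/2048 | -1/128 0 } → -33/4096
edge 14 of 14 (BLUE): { -1 -1/2 -1/4 -1/8 -1/16 -1/32 -1/64 -3/256 -5/512 -9/1024 -17/2048 -33/4096 | -1/128 0 } → -65/8192

-65/8192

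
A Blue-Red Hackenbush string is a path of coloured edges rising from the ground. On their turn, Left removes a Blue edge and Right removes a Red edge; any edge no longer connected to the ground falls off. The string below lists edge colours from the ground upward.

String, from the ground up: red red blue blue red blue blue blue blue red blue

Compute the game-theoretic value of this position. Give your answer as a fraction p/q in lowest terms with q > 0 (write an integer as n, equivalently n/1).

v(r) = { — | 0 } → -1
v(rr) = { — | -1, 0 } → -2
v(rrb) = { -2 | -1, 0 } → -3/2
v(rrbb) = { -2, -3/2 | -1, 0 } → -5/4
v(rrbbr) = { -2, -3/2 | -5/4, -1, 0 } → -11/8
v(rrbbrb) = { -2, -3/2, -11/8 | -5/4, -1, 0 } → -21/16
v(rrbbrbb) = { -2, -3/2, -11/8, -21/16 | -5/4, -1, 0 } → -41/32
v(rrbbrbbb) = { -2, -3/2, -11/8, -21/16, -41/32 | -5/4, -1, 0 } → -81/64
v(rrbbrbbbb) = { -2, -3/2, -11/8, -21/16, -41/32, -81/64 | -5/4, -1, 0 } → -161/128
v(rrbbrbbbbr) = { -2, -3/2, -11/8, -21/16, -41/32, -81/64 | -161/128, -5/4, -1, 0 } → -323/256
v(rrbbrbbbbrb) = { -2, -3/2, -11/8, -21/16, -41/32, -81/64, -323/256 | -161/128, -5/4, -1, 0 } → -645/512

-645/512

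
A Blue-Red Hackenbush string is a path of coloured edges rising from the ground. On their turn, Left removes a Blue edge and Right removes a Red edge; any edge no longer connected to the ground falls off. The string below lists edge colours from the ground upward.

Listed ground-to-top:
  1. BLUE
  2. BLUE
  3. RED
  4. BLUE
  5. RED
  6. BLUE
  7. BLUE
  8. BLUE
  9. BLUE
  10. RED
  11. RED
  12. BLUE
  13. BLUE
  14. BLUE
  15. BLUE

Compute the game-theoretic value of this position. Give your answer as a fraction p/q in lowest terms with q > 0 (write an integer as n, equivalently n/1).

14239/8192

Prefix values for BLUE BLUE RED BLUE RED BLUE BLUE BLUE BLUE RED RED BLUE BLUE BLUE BLUE via {L|R} + simplicity:
v(B) = { 0 | — } gives 1
v(BB) = { 0; 1 | — } gives 2
v(BBR) = { 0; 1 | 2 } gives 3/2
v(BBRB) = { 0; 1; 3/2 | 2 } gives 7/4
v(BBRBR) = { 0; 1; 3/2 | 7/4; 2 } gives 13/8
v(BBRBRB) = { 0; 1; 3/2; 13/8 | 7/4; 2 } gives 27/16
v(BBRBRBB) = { 0; 1; 3/2; 13/8; 27/16 | 7/4; 2 } gives 55/32
v(BBRBRBBB) = { 0; 1; 3/2; 13/8; 27/16; 55/32 | 7/4; 2 } gives 111/64
v(BBRBRBBBB) = { 0; 1; 3/2; 13/8; 27/16; 55/32; 111/64 | 7/4; 2 } gives 223/128
v(BBRBRBBBBR) = { 0; 1; 3/2; 13/8; 27/16; 55/32; 111/64 | 223/128; 7/4; 2 } gives 445/256
v(BBRBRBBBBRR) = { 0; 1; 3/2; 13/8; 27/16; 55/32; 111/64 | 445/256; 223/128; 7/4; 2 } gives 889/512
v(BBRBRBBBBRRB) = { 0; 1; 3/2; 13/8; 27/16; 55/32; 111/64; 889/512 | 445/256; 223/128; 7/4; 2 } gives 1779/1024
v(BBRBRBBBBRRBB) = { 0; 1; 3/2; 13/8; 27/16; 55/32; 111/64; 889/512; 1779/1024 | 445/256; 223/128; 7/4; 2 } gives 3559/2048
v(BBRBRBBBBRRBBB) = { 0; 1; 3/2; 13/8; 27/16; 55/32; 111/64; 889/512; 1779/1024; 3559/2048 | 445/256; 223/128; 7/4; 2 } gives 7119/4096
v(BBRBRBBBBRRBBBB) = { 0; 1; 3/2; 13/8; 27/16; 55/32; 111/64; 889/512; 1779/1024; 3559/2048; 7119/4096 | 445/256; 223/128; 7/4; 2 } gives 14239/8192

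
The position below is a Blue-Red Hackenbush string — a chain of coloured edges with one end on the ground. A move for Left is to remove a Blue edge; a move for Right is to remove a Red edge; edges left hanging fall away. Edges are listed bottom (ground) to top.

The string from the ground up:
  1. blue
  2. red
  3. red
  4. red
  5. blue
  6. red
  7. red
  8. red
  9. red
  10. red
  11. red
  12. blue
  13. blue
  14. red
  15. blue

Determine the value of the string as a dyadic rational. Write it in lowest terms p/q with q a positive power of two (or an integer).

v(b) = { 0 | ∅ } → 1
v(br) = { 0 | 1 } → 1/2
v(brr) = { 0 | 1/2; 1 } → 1/4
v(brrr) = { 0 | 1/4; 1/2; 1 } → 1/8
v(brrrb) = { 0; 1/8 | 1/4; 1/2; 1 } → 3/16
v(brrrbr) = { 0; 1/8 | 3/16; 1/4; 1/2; 1 } → 5/32
v(brrrbrr) = { 0; 1/8 | 5/32; 3/16; 1/4; 1/2; 1 } → 9/64
v(brrrbrrr) = { 0; 1/8 | 9/64; 5/32; 3/16; 1/4; 1/2; 1 } → 17/128
v(brrrbrrrr) = { 0; 1/8 | 17/128; 9/64; 5/32; 3/16; 1/4; 1/2; 1 } → 33/256
v(brrrbrrrrr) = { 0; 1/8 | 33/256; 17/128; 9/64; 5/32; 3/16; 1/4; 1/2; 1 } → 65/512
v(brrrbrrrrrr) = { 0; 1/8 | 65/512; 33/256; 17/128; 9/64; 5/32; 3/16; 1/4; 1/2; 1 } → 129/1024
v(brrrbrrrrrrb) = { 0; 1/8; 129/1024 | 65/512; 33/256; 17/128; 9/64; 5/32; 3/16; 1/4; 1/2; 1 } → 259/2048
v(brrrbrrrrrrbb) = { 0; 1/8; 129/1024; 259/2048 | 65/512; 33/256; 17/128; 9/64; 5/32; 3/16; 1/4; 1/2; 1 } → 519/4096
v(brrrbrrrrrrbbr) = { 0; 1/8; 129/1024; 259/2048 | 519/4096; 65/512; 33/256; 17/128; 9/64; 5/32; 3/16; 1/4; 1/2; 1 } → 1037/8192
v(brrrbrrrrrrbbrb) = { 0; 1/8; 129/1024; 259/2048; 1037/8192 | 519/4096; 65/512; 33/256; 17/128; 9/64; 5/32; 3/16; 1/4; 1/2; 1 } → 2075/16384

2075/16384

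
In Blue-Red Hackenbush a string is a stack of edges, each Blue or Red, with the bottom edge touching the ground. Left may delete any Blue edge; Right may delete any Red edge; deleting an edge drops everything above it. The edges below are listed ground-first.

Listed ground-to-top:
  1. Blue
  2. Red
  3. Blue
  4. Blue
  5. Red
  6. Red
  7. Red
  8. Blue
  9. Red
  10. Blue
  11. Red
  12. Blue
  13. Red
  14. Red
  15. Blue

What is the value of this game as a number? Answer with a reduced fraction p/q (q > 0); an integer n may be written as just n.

Recurse on prefixes of the 15-edge string Blue Red Blue Blue Red Red Red Blue Red Blue Red Blue Red Red Blue:
edge 1 of 15 (Blue): { 0 |  } → 1
edge 2 of 15 (Red): { 0 | 1 } → 1/2
edge 3 of 15 (Blue): { 0; 1/2 | 1 } → 3/4
edge 4 of 15 (Blue): { 0; 1/2; 3/4 | 1 } → 7/8
edge 5 of 15 (Red): { 0; 1/2; 3/4 | 7/8; 1 } → 13/16
edge 6 of 15 (Red): { 0; 1/2; 3/4 | 13/16; 7/8; 1 } → 25/32
edge 7 of 15 (Red): { 0; 1/2; 3/4 | 25/32; 13/16; 7/8; 1 } → 49/64
edge 8 of 15 (Blue): { 0; 1/2; 3/4; 49/64 | 25/32; 13/16; 7/8; 1 } → 99/128
edge 9 of 15 (Red): { 0; 1/2; 3/4; 49/64 | 99/128; 25/32; 13/16; 7/8; 1 } → 197/256
edge 10 of 15 (Blue): { 0; 1/2; 3/4; 49/64; 197/256 | 99/128; 25/32; 13/16; 7/8; 1 } → 395/512
edge 11 of 15 (Red): { 0; 1/2; 3/4; 49/64; 197/256 | 395/512; 99/128; 25/32; 13/16; 7/8; 1 } → 789/1024
edge 12 of 15 (Blue): { 0; 1/2; 3/4; 49/64; 197/256; 789/1024 | 395/512; 99/128; 25/32; 13/16; 7/8; 1 } → 1579/2048
edge 13 of 15 (Red): { 0; 1/2; 3/4; 49/64; 197/256; 789/1024 | 1579/2048; 395/512; 99/128; 25/32; 13/16; 7/8; 1 } → 3157/4096
edge 14 of 15 (Red): { 0; 1/2; 3/4; 49/64; 197/256; 789/1024 | 3157/4096; 1579/2048; 395/512; 99/128; 25/32; 13/16; 7/8; 1 } → 6313/8192
edge 15 of 15 (Blue): { 0; 1/2; 3/4; 49/64; 197/256; 789/1024; 6313/8192 | 3157/4096; 1579/2048; 395/512; 99/128; 25/32; 13/16; 7/8; 1 } → 12627/16384

12627/16384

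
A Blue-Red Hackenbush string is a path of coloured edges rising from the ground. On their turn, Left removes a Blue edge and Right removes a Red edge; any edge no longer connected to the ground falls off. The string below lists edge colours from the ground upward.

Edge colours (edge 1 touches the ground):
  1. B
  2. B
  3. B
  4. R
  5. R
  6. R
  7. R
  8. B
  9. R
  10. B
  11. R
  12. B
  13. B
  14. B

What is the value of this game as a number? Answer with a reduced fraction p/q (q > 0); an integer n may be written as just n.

4271/2048

1 of 14 · B · max L 0 · min R +∞ so 1
2 of 14 · BB · max L 1 · min R +∞ so 2
3 of 14 · BBB · max L 2 · min R +∞ so 3
4 of 14 · BBBR · max L 2 · min R 3 so 5/2
5 of 14 · BBBRR · max L 2 · min R 5/2 so 9/4
6 of 14 · BBBRRR · max L 2 · min R 9/4 so 17/8
7 of 14 · BBBRRRR · max L 2 · min R 17/8 so 33/16
8 of 14 · BBBRRRRB · max L 33/16 · min R 17/8 so 67/32
9 of 14 · BBBRRRRBR · max L 33/16 · min R 67/32 so 133/64
10 of 14 · BBBRRRRBRB · max L 133/64 · min R 67/32 so 267/128
11 of 14 · BBBRRRRBRBR · max L 133/64 · min R 267/128 so 533/256
12 of 14 · BBBRRRRBRBRB · max L 533/256 · min R 267/128 so 1067/512
13 of 14 · BBBRRRRBRBRBB · max L 1067/512 · min R 267/128 so 2135/1024
14 of 14 · BBBRRRRBRBRBBB · max L 2135/1024 · min R 267/128 so 4271/2048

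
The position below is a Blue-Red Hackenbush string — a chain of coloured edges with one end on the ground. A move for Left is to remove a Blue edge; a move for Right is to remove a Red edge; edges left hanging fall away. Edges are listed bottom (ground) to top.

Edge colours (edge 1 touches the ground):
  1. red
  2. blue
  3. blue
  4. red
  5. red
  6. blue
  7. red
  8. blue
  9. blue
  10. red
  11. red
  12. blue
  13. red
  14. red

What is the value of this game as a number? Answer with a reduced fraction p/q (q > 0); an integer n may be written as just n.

val(r) = { ∅ | 0 } gives -1
val(rb) = { -1 | 0 } gives -1/2
val(rbb) = { -1, -1/2 | 0 } gives -1/4
val(rbbr) = { -1, -1/2 | -1/4, 0 } gives -3/8
val(rbbrr) = { -1, -1/2 | -3/8, -1/4, 0 } gives -7/16
val(rbbrrb) = { -1, -1/2, -7/16 | -3/8, -1/4, 0 } gives -13/32
val(rbbrrbr) = { -1, -1/2, -7/16 | -13/32, -3/8, -1/4, 0 } gives -27/64
val(rbbrrbrb) = { -1, -1/2, -7/16, -27/64 | -13/32, -3/8, -1/4, 0 } gives -53/128
val(rbbrrbrbb) = { -1, -1/2, -7/16, -27/64, -53/128 | -13/32, -3/8, -1/4, 0 } gives -105/256
val(rbbrrbrbbr) = { -1, -1/2, -7/16, -27/64, -53/128 | -105/256, -13/32, -3/8, -1/4, 0 } gives -211/512
val(rbbrrbrbbrr) = { -1, -1/2, -7/16, -27/64, -53/128 | -211/512, -105/256, -13/32, -3/8, -1/4, 0 } gives -423/1024
val(rbbrrbrbbrrb) = { -1, -1/2, -7/16, -27/64, -53/128, -423/1024 | -211/512, -105/256, -13/32, -3/8, -1/4, 0 } gives -845/2048
val(rbbrrbrbbrrbr) = { -1, -1/2, -7/16, -27/64, -53/128, -423/1024 | -845/2048, -211/512, -105/256, -13/32, -3/8, -1/4, 0 } gives -1691/4096
val(rbbrrbrbbrrbrr) = { -1, -1/2, -7/16, -27/64, -53/128, -423/1024 | -1691/4096, -845/2048, -211/512, -105/256, -13/32, -3/8, -1/4, 0 } gives -3383/8192

-3383/8192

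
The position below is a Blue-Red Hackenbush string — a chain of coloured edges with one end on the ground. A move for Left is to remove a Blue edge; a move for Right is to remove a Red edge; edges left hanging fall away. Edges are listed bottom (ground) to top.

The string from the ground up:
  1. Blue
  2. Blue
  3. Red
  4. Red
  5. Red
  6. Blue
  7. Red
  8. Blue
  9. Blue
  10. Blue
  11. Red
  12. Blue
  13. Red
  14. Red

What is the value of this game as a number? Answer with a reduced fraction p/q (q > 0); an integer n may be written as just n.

4841/4096

step 1: add Blue to get B; options L={ 0 } R={ · } = 1
step 2: add Blue to get BB; options L={ 0, 1 } R={ · } = 2
step 3: add Red to get BBR; options L={ 0, 1 } R={ 2 } = 3/2
step 4: add Red to get BBRR; options L={ 0, 1 } R={ 3/2, 2 } = 5/4
step 5: add Red to get BBRRR; options L={ 0, 1 } R={ 5/4, 3/2, 2 } = 9/8
step 6: add Blue to get BBRRRB; options L={ 0, 1, 9/8 } R={ 5/4, 3/2, 2 } = 19/16
step 7: add Red to get BBRRRBR; options L={ 0, 1, 9/8 } R={ 19/16, 5/4, 3/2, 2 } = 37/32
step 8: add Blue to get BBRRRBRB; options L={ 0, 1, 9/8, 37/32 } R={ 19/16, 5/4, 3/2, 2 } = 75/64
step 9: add Blue to get BBRRRBRBB; options L={ 0, 1, 9/8, 37/32, 75/64 } R={ 19/16, 5/4, 3/2, 2 } = 151/128
step 10: add Blue to get BBRRRBRBBB; options L={ 0, 1, 9/8, 37/32, 75/64, 151/128 } R={ 19/16, 5/4, 3/2, 2 } = 303/256
step 11: add Red to get BBRRRBRBBBR; options L={ 0, 1, 9/8, 37/32, 75/64, 151/128 } R={ 303/256, 19/16, 5/4, 3/2, 2 } = 605/512
step 12: add Blue to get BBRRRBRBBBRB; options L={ 0, 1, 9/8, 37/32, 75/64, 151/128, 605/512 } R={ 303/256, 19/16, 5/4, 3/2, 2 } = 1211/1024
step 13: add Red to get BBRRRBRBBBRBR; options L={ 0, 1, 9/8, 37/32, 75/64, 151/128, 605/512 } R={ 1211/1024, 303/256, 19/16, 5/4, 3/2, 2 } = 2421/2048
step 14: add Red to get BBRRRBRBBBRBRR; options L={ 0, 1, 9/8, 37/32, 75/64, 151/128, 605/512 } R={ 2421/2048, 1211/1024, 303/256, 19/16, 5/4, 3/2, 2 } = 4841/4096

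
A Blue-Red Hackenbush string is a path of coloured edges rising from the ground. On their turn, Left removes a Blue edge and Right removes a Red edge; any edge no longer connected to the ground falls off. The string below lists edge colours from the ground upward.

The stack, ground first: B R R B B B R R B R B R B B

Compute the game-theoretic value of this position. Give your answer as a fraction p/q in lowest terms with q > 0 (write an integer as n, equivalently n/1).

Build value(s[:k]) for k = 1..14, string s = B R R B B B R R B R B R B B.
value(B) = { 0 | (no moves) } => 1
value(BR) = { 0 | 1 } => 1/2
value(BRR) = { 0 | 1/2, 1 } => 1/4
value(BRRB) = { 0, 1/4 | 1/2, 1 } => 3/8
value(BRRBB) = { 0, 1/4, 3/8 | 1/2, 1 } => 7/16
value(BRRBBB) = { 0, 1/4, 3/8, 7/16 | 1/2, 1 } => 15/32
value(BRRBBBR) = { 0, 1/4, 3/8, 7/16 | 15/32, 1/2, 1 } => 29/64
value(BRRBBBRR) = { 0, 1/4, 3/8, 7/16 | 29/64, 15/32, 1/2, 1 } => 57/128
value(BRRBBBRRB) = { 0, 1/4, 3/8, 7/16, 57/128 | 29/64, 15/32, 1/2, 1 } => 115/256
value(BRRBBBRRBR) = { 0, 1/4, 3/8, 7/16, 57/128 | 115/256, 29/64, 15/32, 1/2, 1 } => 229/512
value(BRRBBBRRBRB) = { 0, 1/4, 3/8, 7/16, 57/128, 229/512 | 115/256, 29/64, 15/32, 1/2, 1 } => 459/1024
value(BRRBBBRRBRBR) = { 0, 1/4, 3/8, 7/16, 57/128, 229/512 | 459/1024, 115/256, 29/64, 15/32, 1/2, 1 } => 917/2048
value(BRRBBBRRBRBRB) = { 0, 1/4, 3/8, 7/16, 57/128, 229/512, 917/2048 | 459/1024, 115/256, 29/64, 15/32, 1/2, 1 } => 1835/4096
value(BRRBBBRRBRBRBB) = { 0, 1/4, 3/8, 7/16, 57/128, 229/512, 917/2048, 1835/4096 | 459/1024, 115/256, 29/64, 15/32, 1/2, 1 } => 3671/8192

3671/8192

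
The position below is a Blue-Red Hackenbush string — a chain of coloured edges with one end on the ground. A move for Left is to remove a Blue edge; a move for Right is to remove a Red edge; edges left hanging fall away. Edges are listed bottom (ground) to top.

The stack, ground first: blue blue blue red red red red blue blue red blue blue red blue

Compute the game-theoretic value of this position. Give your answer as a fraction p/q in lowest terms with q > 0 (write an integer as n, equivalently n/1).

Build G(s[:k]) for k = 1..14, string s = blue blue blue red red red red blue blue red blue blue red blue.
edge 1 of 14 (blue): { 0 | ∅ } ⇒ 1
edge 2 of 14 (blue): { 0,1 | ∅ } ⇒ 2
edge 3 of 14 (blue): { 0,1,2 | ∅ } ⇒ 3
edge 4 of 14 (red): { 0,1,2 | 3 } ⇒ 5/2
edge 5 of 14 (red): { 0,1,2 | 5/2,3 } ⇒ 9/4
edge 6 of 14 (red): { 0,1,2 | 9/4,5/2,3 } ⇒ 17/8
edge 7 of 14 (red): { 0,1,2 | 17/8,9/4,5/2,3 } ⇒ 33/16
edge 8 of 14 (blue): { 0,1,2,33/16 | 17/8,9/4,5/2,3 } ⇒ 67/32
edge 9 of 14 (blue): { 0,1,2,33/16,67/32 | 17/8,9/4,5/2,3 } ⇒ 135/64
edge 10 of 14 (red): { 0,1,2,33/16,67/32 | 135/64,17/8,9/4,5/2,3 } ⇒ 269/128
edge 11 of 14 (blue): { 0,1,2,33/16,67/32,269/128 | 135/64,17/8,9/4,5/2,3 } ⇒ 539/256
edge 12 of 14 (blue): { 0,1,2,33/16,67/32,269/128,539/256 | 135/64,17/8,9/4,5/2,3 } ⇒ 1079/512
edge 13 of 14 (red): { 0,1,2,33/16,67/32,269/128,539/256 | 1079/512,135/64,17/8,9/4,5/2,3 } ⇒ 2157/1024
edge 14 of 14 (blue): { 0,1,2,33/16,67/32,269/128,539/256,2157/1024 | 1079/512,135/64,17/8,9/4,5/2,3 } ⇒ 4315/2048

4315/2048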